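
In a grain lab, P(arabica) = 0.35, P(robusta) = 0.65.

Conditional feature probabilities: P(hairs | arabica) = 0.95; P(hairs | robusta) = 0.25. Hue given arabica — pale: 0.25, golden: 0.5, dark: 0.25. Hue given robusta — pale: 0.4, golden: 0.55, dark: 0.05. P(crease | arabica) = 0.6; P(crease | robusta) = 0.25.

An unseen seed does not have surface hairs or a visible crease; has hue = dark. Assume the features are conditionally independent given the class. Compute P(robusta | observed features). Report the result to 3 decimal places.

0.913

arabica: 0.35 × (1−0.95) × 0.25 × (1−0.6) = 0.00175
robusta: 0.65 × (1−0.25) × 0.05 × (1−0.25) = 0.01828125
P(robusta | x) = 0.01828125 / 0.02003125 ≈ 0.913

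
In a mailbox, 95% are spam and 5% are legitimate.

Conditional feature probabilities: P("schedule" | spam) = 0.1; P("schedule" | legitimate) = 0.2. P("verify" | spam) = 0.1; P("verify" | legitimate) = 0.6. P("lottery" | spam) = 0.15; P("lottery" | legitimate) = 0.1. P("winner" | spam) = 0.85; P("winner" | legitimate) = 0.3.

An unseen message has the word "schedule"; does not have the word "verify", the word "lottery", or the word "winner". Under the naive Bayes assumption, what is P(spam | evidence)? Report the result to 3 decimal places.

0.812

spam: 0.95 × 0.1 × (1−0.1) × (1−0.15) × (1−0.85) = 0.01090125
legitimate: 0.05 × 0.2 × (1−0.6) × (1−0.1) × (1−0.3) = 0.00252
P(spam | x) = 0.01090125 / 0.01342125 ≈ 0.812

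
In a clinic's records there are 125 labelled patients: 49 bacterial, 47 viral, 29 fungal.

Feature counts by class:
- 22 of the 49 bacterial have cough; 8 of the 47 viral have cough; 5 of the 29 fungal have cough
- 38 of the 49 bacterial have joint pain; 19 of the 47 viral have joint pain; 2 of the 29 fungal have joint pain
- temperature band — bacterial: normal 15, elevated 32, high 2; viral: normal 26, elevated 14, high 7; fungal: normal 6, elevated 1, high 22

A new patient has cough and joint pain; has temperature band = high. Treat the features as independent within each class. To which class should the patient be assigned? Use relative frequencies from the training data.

bacterial: (49/125) × (22/49) × (38/49) × (2/49) ≈ 0.00557101
viral: (47/125) × (8/47) × (19/47) × (7/47) ≈ 0.00385333
fungal: (29/125) × (5/29) × (2/29) × (22/29) ≈ 0.00209275
Highest score → bacterial.

bacterial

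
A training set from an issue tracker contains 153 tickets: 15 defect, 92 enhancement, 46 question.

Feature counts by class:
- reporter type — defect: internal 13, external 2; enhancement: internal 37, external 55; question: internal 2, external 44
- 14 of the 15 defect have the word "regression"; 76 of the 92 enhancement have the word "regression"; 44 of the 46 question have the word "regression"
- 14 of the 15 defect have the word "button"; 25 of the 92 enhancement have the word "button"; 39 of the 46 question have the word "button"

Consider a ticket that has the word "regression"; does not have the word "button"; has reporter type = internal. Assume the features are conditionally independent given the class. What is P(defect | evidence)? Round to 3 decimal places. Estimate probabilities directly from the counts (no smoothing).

0.035

defect: (15/153) × (13/15) × (14/15) × (1/15) ≈ 0.00528686
enhancement: (92/153) × (37/92) × (76/92) × (67/92) ≈ 0.145487
question: (46/153) × (2/46) × (44/46) × (7/46) ≈ 0.00190271
P(defect | x) = 0.00528686 / 0.15267657 ≈ 0.035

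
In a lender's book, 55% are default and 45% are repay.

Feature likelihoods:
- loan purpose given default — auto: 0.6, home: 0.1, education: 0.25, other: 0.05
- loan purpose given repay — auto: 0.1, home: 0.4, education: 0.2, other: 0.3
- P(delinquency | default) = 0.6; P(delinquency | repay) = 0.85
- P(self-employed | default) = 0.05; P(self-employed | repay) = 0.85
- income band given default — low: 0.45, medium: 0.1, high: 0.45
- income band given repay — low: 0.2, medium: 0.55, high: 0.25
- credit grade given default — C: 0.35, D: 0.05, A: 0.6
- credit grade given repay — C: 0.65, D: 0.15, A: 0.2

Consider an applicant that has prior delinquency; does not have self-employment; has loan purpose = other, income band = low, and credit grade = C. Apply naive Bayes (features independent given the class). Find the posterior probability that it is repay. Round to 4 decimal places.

default: 0.55 × 0.05 × 0.6 × (1−0.05) × 0.45 × 0.35 = 0.0024688125
repay: 0.45 × 0.3 × 0.85 × (1−0.85) × 0.2 × 0.65 = 0.002237625
P(repay | x) = 0.002237625 / 0.0047064375 ≈ 0.4754

0.4754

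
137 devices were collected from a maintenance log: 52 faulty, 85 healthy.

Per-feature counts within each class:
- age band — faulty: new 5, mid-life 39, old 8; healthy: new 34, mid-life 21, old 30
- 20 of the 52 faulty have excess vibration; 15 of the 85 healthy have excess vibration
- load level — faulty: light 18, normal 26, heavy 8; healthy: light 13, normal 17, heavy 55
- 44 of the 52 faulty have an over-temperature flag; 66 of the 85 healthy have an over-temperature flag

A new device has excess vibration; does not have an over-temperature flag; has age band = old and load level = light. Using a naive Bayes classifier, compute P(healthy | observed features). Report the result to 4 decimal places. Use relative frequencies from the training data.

faulty: (52/137) × (8/52) × (20/52) × (18/52) × (8/52) ≈ 0.00119606
healthy: (85/137) × (30/85) × (15/85) × (13/85) × (19/85) ≈ 0.00132109
P(healthy | x) = 0.00132109 / 0.00251715 ≈ 0.5248

0.5248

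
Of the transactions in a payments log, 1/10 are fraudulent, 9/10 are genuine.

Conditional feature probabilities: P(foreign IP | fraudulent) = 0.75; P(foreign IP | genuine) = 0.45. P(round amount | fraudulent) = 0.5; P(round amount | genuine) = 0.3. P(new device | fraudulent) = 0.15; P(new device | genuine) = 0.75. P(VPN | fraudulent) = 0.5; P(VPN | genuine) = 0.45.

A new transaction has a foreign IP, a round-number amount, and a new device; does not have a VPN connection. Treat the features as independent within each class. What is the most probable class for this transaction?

fraudulent: 0.1 × 0.75 × 0.5 × 0.15 × (1−0.5) = 0.0028125
genuine: 0.9 × 0.45 × 0.3 × 0.75 × (1−0.45) = 0.05011875
Highest score → genuine.

genuine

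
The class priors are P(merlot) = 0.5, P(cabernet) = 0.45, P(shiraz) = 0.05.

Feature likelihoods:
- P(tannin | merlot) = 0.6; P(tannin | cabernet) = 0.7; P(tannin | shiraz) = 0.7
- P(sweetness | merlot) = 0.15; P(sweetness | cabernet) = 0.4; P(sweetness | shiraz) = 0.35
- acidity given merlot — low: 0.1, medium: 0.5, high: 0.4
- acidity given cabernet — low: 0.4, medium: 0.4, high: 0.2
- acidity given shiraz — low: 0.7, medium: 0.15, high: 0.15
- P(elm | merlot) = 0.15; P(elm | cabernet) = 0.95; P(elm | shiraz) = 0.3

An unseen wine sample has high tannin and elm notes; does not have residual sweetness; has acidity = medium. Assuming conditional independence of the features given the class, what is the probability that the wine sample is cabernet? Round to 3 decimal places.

0.781

merlot: 0.5 × 0.6 × (1−0.15) × 0.5 × 0.15 = 0.019125
cabernet: 0.45 × 0.7 × (1−0.4) × 0.4 × 0.95 = 0.07182
shiraz: 0.05 × 0.7 × (1−0.35) × 0.15 × 0.3 = 0.00102375
P(cabernet | x) = 0.07182 / 0.09196875 ≈ 0.781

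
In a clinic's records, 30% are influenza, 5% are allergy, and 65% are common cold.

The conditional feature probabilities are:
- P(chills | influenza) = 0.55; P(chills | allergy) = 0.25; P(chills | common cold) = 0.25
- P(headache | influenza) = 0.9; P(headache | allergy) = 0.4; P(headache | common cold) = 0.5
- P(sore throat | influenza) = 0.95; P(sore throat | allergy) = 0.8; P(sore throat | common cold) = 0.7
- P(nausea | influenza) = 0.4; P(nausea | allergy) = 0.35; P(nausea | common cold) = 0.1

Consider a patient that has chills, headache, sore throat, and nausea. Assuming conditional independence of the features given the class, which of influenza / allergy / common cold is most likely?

influenza: 0.3 × 0.55 × 0.9 × 0.95 × 0.4 = 0.05643
allergy: 0.05 × 0.25 × 0.4 × 0.8 × 0.35 = 0.0014
common cold: 0.65 × 0.25 × 0.5 × 0.7 × 0.1 = 0.0056875
Highest score → influenza.

influenza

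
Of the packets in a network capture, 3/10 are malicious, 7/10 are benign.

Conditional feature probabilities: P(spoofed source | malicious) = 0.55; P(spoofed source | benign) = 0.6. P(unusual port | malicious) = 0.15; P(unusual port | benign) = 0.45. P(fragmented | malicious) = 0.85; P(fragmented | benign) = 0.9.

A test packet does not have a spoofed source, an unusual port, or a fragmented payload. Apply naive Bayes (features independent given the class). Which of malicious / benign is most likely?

malicious: 0.3 × (1−0.55) × (1−0.15) × (1−0.85) = 0.0172125
benign: 0.7 × (1−0.6) × (1−0.45) × (1−0.9) = 0.0154
Highest score → malicious.

malicious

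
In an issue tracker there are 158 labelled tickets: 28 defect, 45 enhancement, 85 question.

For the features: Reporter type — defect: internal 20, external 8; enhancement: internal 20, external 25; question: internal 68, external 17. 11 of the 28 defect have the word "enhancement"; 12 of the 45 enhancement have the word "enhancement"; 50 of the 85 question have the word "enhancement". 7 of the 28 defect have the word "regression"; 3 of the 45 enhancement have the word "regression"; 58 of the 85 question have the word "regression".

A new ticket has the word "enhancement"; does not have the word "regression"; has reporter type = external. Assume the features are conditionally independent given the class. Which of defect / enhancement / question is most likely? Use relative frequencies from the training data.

defect: (28/158) × (8/28) × (11/28) × (21/28) ≈ 0.0149186
enhancement: (45/158) × (25/45) × (12/45) × (42/45) ≈ 0.0393812
question: (85/158) × (17/85) × (50/85) × (27/85) ≈ 0.0201042
Highest score → enhancement.

enhancement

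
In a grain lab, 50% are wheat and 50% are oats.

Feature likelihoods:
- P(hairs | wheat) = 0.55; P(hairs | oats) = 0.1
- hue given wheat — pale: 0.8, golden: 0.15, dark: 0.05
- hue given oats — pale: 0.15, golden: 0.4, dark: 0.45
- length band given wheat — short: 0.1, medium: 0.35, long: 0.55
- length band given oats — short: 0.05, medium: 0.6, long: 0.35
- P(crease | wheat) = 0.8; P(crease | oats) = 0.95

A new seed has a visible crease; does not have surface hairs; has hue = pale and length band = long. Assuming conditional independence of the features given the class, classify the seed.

wheat: 0.5 × (1−0.55) × 0.8 × 0.55 × 0.8 = 0.0792
oats: 0.5 × (1−0.1) × 0.15 × 0.35 × 0.95 = 0.02244375
Highest score → wheat.

wheat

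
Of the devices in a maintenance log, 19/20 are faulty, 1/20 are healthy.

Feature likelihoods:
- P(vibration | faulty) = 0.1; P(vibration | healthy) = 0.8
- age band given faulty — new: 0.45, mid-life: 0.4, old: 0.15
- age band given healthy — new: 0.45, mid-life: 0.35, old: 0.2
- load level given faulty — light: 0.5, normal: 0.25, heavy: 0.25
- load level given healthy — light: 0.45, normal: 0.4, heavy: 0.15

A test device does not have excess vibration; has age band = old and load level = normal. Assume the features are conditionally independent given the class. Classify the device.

faulty

faulty: 0.95 × (1−0.1) × 0.15 × 0.25 = 0.0320625
healthy: 0.05 × (1−0.8) × 0.2 × 0.4 = 0.0008
Highest score → faulty.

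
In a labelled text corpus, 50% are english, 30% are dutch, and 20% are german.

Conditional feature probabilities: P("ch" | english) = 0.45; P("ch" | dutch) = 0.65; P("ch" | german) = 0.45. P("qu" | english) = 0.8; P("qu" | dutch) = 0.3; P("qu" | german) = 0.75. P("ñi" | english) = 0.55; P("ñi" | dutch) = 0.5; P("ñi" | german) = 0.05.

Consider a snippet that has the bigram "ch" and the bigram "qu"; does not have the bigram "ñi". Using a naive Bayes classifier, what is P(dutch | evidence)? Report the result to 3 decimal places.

english: 0.5 × 0.45 × 0.8 × (1−0.55) = 0.081
dutch: 0.3 × 0.65 × 0.3 × (1−0.5) = 0.02925
german: 0.2 × 0.45 × 0.75 × (1−0.05) = 0.064125
P(dutch | x) = 0.02925 / 0.174375 ≈ 0.168

0.168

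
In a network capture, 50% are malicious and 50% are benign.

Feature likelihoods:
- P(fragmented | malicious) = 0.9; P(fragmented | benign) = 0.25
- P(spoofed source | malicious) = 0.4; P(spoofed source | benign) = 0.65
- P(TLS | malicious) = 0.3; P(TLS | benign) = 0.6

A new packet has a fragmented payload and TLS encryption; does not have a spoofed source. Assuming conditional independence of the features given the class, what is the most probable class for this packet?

malicious: 0.5 × 0.9 × (1−0.4) × 0.3 = 0.081
benign: 0.5 × 0.25 × (1−0.65) × 0.6 = 0.02625
Highest score → malicious.

malicious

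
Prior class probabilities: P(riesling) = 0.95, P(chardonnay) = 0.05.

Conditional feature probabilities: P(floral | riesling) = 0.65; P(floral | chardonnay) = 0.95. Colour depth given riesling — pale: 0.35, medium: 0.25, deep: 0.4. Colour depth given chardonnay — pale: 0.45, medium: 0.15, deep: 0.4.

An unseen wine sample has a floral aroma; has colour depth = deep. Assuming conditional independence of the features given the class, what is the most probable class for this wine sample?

riesling

riesling: 0.95 × 0.65 × 0.4 = 0.247
chardonnay: 0.05 × 0.95 × 0.4 = 0.019
Highest score → riesling.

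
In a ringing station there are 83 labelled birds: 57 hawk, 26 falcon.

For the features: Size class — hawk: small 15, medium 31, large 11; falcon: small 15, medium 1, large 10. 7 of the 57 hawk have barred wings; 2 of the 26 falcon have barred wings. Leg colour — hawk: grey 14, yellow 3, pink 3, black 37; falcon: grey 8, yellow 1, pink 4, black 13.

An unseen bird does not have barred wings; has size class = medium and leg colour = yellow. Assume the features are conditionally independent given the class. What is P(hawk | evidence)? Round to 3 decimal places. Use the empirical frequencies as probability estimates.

0.976

hawk: (57/83) × (31/57) × (50/57) × (3/57) ≈ 0.0172435
falcon: (26/83) × (1/26) × (24/26) × (1/26) ≈ 0.000427746
P(hawk | x) = 0.0172435 / 0.017671246 ≈ 0.976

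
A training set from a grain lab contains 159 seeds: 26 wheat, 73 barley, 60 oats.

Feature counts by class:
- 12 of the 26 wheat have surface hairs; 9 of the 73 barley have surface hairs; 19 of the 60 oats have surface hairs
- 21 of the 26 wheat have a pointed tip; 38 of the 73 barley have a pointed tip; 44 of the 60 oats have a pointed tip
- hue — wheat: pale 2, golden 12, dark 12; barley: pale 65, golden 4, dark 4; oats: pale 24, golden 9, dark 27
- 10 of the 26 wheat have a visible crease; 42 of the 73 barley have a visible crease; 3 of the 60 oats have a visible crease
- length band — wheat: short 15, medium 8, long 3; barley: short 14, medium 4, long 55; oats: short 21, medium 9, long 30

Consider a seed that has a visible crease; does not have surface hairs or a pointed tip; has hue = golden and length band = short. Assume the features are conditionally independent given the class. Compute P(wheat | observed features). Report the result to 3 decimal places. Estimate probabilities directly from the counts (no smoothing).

wheat: (26/159) × (14/26) × (5/26) × (12/26) × (10/26) × (15/26) ≈ 0.00173412
barley: (73/159) × (64/73) × (35/73) × (4/73) × (42/73) × (14/73) ≈ 0.0011668
oats: (60/159) × (41/60) × (16/60) × (9/60) × (3/60) × (21/60) ≈ 0.000180503
P(wheat | x) = 0.00173412 / 0.003081423 ≈ 0.563

0.563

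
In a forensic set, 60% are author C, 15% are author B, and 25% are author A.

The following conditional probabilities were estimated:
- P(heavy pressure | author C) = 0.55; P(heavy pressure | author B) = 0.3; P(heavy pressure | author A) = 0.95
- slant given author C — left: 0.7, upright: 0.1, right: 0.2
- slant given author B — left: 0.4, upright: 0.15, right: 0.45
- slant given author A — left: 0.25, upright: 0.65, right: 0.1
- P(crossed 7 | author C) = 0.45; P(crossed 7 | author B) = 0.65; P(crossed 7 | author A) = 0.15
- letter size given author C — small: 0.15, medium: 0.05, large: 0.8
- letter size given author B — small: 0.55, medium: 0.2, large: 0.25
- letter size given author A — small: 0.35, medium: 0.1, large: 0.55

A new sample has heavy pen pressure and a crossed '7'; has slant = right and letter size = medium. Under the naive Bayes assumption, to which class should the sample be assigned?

author B

author C: 0.6 × 0.55 × 0.2 × 0.45 × 0.05 = 0.001485
author B: 0.15 × 0.3 × 0.45 × 0.65 × 0.2 = 0.0026325
author A: 0.25 × 0.95 × 0.1 × 0.15 × 0.1 = 0.00035625
Highest score → author B.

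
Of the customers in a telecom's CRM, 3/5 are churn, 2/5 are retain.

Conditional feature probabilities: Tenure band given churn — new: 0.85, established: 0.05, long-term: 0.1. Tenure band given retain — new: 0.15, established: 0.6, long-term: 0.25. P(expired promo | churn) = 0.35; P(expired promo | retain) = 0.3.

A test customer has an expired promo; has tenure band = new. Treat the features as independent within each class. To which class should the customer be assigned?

churn: 0.6 × 0.85 × 0.35 = 0.1785
retain: 0.4 × 0.15 × 0.3 = 0.018
Highest score → churn.

churn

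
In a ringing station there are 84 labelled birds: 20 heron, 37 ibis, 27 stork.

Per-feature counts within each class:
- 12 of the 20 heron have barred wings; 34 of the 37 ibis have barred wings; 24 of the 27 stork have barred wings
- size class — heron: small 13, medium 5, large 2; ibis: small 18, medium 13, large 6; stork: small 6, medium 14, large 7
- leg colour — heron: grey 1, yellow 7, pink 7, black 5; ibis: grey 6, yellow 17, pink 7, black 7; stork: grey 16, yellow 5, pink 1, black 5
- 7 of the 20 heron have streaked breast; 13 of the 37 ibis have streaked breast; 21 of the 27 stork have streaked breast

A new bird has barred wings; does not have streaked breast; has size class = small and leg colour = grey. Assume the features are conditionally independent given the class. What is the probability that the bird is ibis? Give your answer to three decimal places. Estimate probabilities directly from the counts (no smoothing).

heron: (20/84) × (12/20) × (13/20) × (1/20) × (13/20) ≈ 0.00301786
ibis: (37/84) × (34/37) × (18/37) × (6/37) × (24/37) ≈ 0.0207124
stork: (27/84) × (24/27) × (6/27) × (16/27) × (6/27) ≈ 0.00836109
P(ibis | x) = 0.0207124 / 0.03209135 ≈ 0.645

0.645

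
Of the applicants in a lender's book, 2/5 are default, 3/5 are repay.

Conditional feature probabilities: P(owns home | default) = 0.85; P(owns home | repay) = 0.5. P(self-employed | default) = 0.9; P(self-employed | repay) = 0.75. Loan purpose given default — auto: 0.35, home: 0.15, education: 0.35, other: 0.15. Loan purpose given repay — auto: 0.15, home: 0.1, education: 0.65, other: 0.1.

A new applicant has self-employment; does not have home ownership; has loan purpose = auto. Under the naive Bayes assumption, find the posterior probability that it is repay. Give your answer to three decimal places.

0.641

default: 0.4 × (1−0.85) × 0.9 × 0.35 = 0.0189
repay: 0.6 × (1−0.5) × 0.75 × 0.15 = 0.03375
P(repay | x) = 0.03375 / 0.05265 ≈ 0.641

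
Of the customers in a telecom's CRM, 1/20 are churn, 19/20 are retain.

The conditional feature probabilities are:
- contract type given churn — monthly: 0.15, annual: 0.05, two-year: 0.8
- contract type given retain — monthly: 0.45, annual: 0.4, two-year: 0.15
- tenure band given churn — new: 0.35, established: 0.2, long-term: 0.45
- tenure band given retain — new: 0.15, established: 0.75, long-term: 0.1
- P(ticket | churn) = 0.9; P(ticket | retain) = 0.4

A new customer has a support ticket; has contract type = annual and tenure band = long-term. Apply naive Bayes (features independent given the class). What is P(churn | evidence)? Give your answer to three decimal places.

0.062

churn: 0.05 × 0.05 × 0.45 × 0.9 = 0.0010125
retain: 0.95 × 0.4 × 0.1 × 0.4 = 0.0152
P(churn | x) = 0.0010125 / 0.0162125 ≈ 0.062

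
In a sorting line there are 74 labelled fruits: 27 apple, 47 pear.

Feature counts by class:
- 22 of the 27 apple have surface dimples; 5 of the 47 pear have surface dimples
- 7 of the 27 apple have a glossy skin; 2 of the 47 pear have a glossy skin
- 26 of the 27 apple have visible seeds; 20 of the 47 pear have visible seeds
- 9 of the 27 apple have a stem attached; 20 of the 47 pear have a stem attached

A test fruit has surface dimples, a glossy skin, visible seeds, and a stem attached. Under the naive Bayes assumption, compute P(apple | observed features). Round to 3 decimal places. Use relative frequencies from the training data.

apple: (27/74) × (22/27) × (7/27) × (26/27) × (9/27) ≈ 0.0247408
pear: (47/74) × (5/47) × (2/47) × (20/47) × (20/47) ≈ 0.000520637
P(apple | x) = 0.0247408 / 0.025261437 ≈ 0.979

0.979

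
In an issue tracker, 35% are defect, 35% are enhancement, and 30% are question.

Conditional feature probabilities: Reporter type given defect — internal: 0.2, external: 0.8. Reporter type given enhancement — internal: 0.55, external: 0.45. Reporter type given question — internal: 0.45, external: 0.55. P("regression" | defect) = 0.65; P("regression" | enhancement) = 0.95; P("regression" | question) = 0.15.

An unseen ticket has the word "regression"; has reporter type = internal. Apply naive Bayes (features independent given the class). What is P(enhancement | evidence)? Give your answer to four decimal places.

0.7355

defect: 0.35 × 0.2 × 0.65 = 0.0455
enhancement: 0.35 × 0.55 × 0.95 = 0.182875
question: 0.3 × 0.45 × 0.15 = 0.02025
P(enhancement | x) = 0.182875 / 0.248625 ≈ 0.7355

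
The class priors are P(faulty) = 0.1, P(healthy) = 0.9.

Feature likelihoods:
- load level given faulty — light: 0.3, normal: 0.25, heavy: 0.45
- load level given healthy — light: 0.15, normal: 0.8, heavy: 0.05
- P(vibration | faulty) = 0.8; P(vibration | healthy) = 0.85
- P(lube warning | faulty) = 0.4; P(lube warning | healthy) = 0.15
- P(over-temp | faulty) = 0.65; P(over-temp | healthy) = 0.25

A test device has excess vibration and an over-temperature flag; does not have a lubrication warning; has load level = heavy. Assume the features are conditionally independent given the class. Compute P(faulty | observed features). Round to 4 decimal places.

0.6333

faulty: 0.1 × 0.45 × 0.8 × (1−0.4) × 0.65 = 0.01404
healthy: 0.9 × 0.05 × 0.85 × (1−0.15) × 0.25 = 0.008128125
P(faulty | x) = 0.01404 / 0.022168125 ≈ 0.6333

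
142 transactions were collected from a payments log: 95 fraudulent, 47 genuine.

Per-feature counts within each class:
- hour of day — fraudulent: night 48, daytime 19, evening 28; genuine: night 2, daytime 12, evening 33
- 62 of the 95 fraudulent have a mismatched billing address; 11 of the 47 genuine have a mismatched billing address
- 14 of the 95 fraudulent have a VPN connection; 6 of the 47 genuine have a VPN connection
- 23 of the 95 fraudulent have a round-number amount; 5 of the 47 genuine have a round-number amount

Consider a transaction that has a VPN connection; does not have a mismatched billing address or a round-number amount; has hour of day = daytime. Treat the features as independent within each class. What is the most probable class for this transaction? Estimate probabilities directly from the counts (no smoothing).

genuine

fraudulent: (95/142) × (19/95) × (33/95) × (14/95) × (72/95) ≈ 0.00519121
genuine: (47/142) × (12/47) × (36/47) × (6/47) × (42/47) ≈ 0.00738418
Highest score → genuine.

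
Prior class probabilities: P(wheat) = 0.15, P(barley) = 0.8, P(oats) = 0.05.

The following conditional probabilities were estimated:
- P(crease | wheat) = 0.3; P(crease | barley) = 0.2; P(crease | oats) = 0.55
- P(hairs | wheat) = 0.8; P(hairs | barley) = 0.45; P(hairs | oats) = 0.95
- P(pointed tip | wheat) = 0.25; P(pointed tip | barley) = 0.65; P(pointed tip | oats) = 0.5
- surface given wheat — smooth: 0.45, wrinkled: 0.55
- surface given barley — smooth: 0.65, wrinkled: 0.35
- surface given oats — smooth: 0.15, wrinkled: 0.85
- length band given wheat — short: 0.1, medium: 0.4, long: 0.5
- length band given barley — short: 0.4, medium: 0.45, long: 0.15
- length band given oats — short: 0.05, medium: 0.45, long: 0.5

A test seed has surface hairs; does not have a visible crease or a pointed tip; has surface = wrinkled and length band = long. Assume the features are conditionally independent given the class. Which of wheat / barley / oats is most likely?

wheat: 0.15 × (1−0.3) × 0.8 × (1−0.25) × 0.55 × 0.5 = 0.017325
barley: 0.8 × (1−0.2) × 0.45 × (1−0.65) × 0.35 × 0.15 = 0.005292
oats: 0.05 × (1−0.55) × 0.95 × (1−0.5) × 0.85 × 0.5 = 0.0045421875
Highest score → wheat.

wheat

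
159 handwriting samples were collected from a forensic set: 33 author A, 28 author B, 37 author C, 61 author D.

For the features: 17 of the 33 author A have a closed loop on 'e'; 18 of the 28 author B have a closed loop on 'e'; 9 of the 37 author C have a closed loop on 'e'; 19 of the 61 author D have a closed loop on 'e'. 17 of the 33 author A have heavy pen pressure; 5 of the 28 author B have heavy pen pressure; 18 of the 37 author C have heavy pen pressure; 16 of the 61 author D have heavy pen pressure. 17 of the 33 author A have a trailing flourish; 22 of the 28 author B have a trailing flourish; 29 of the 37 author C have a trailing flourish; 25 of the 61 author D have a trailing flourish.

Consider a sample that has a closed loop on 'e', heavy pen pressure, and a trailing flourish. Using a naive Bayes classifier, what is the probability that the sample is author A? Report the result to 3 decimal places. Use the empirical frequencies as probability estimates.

author A: (33/159) × (17/33) × (17/33) × (17/33) ≈ 0.0283741
author B: (28/159) × (18/28) × (5/28) × (22/28) ≈ 0.0158837
author C: (37/159) × (9/37) × (18/37) × (29/37) ≈ 0.021583
author D: (61/159) × (19/61) × (16/61) × (25/61) ≈ 0.0128457
P(author A | x) = 0.0283741 / 0.0786865 ≈ 0.361

0.361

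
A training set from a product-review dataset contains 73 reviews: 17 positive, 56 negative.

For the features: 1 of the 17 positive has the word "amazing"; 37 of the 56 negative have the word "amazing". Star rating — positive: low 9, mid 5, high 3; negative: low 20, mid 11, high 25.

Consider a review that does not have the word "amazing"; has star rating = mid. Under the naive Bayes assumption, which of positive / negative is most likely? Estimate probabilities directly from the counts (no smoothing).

positive

positive: (17/73) × (16/17) × (5/17) ≈ 0.0644641
negative: (56/73) × (19/56) × (11/56) ≈ 0.0511252
Highest score → positive.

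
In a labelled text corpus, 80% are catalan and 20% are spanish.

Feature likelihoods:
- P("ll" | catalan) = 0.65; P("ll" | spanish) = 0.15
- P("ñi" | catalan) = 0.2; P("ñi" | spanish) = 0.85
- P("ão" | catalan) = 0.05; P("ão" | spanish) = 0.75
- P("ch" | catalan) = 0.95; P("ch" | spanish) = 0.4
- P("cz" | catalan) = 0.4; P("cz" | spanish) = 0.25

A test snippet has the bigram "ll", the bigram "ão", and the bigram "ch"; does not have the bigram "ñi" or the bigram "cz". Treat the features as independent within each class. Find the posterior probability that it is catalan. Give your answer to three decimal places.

catalan: 0.8 × 0.65 × (1−0.2) × 0.05 × 0.95 × (1−0.4) = 0.011856
spanish: 0.2 × 0.15 × (1−0.85) × 0.75 × 0.4 × (1−0.25) = 0.0010125
P(catalan | x) = 0.011856 / 0.0128685 ≈ 0.921

0.921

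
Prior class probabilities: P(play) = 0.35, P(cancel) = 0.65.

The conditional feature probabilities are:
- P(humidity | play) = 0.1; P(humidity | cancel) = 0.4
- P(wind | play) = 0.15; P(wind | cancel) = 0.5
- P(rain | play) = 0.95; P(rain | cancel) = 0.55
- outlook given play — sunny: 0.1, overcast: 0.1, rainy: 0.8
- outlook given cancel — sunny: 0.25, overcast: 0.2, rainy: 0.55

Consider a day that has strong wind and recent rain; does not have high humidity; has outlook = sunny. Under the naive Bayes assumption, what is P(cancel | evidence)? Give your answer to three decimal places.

0.857

play: 0.35 × (1−0.1) × 0.15 × 0.95 × 0.1 = 0.00448875
cancel: 0.65 × (1−0.4) × 0.5 × 0.55 × 0.25 = 0.0268125
P(cancel | x) = 0.0268125 / 0.03130125 ≈ 0.857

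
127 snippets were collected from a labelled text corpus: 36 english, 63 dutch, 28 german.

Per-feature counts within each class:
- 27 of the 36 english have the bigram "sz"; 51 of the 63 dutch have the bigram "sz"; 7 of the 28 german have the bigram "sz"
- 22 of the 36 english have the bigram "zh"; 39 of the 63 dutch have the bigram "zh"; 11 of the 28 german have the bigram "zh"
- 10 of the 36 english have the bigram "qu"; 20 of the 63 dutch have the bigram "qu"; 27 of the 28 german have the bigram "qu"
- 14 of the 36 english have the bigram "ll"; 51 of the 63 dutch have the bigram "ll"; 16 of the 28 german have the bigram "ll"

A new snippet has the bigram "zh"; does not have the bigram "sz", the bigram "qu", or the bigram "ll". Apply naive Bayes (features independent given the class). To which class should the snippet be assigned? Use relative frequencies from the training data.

english: (36/127) × (9/36) × (22/36) × (26/36) × (22/36) ≈ 0.0191139
dutch: (63/127) × (12/63) × (39/63) × (43/63) × (12/63) ≈ 0.00760449
german: (28/127) × (21/28) × (11/28) × (1/28) × (12/28) ≈ 0.000994295
Highest score → english.

english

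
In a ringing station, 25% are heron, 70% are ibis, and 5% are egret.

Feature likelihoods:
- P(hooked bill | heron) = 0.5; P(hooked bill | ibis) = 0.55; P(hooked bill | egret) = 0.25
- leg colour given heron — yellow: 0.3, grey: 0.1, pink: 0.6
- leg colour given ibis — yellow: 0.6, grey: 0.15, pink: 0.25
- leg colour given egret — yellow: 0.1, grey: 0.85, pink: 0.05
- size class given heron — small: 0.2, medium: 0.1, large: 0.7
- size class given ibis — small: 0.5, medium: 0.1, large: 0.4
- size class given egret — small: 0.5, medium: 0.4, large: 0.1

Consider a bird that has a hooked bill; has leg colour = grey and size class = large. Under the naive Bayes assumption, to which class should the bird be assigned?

heron: 0.25 × 0.5 × 0.1 × 0.7 = 0.00875
ibis: 0.7 × 0.55 × 0.15 × 0.4 = 0.0231
egret: 0.05 × 0.25 × 0.85 × 0.1 = 0.0010625
Highest score → ibis.

ibis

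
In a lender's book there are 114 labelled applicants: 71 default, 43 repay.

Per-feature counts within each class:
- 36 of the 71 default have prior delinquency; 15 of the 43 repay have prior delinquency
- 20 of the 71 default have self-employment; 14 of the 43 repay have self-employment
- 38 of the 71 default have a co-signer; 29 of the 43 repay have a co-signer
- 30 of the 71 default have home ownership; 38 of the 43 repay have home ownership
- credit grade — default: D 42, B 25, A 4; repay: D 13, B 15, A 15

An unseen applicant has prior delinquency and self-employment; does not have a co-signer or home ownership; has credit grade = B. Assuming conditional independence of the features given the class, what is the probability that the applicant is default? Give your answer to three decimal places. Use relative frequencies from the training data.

0.937

default: (71/114) × (36/71) × (20/71) × (33/71) × (41/71) × (25/71) ≈ 0.00840683
repay: (43/114) × (15/43) × (14/43) × (14/43) × (5/43) × (15/43) ≈ 0.000565757
P(default | x) = 0.00840683 / 0.008972587 ≈ 0.937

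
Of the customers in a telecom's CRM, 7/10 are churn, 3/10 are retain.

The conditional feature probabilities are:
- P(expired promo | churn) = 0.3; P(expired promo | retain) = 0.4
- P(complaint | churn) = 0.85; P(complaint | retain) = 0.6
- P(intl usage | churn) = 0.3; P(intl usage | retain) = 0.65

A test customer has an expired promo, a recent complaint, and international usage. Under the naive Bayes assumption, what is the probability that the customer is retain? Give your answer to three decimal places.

churn: 0.7 × 0.3 × 0.85 × 0.3 = 0.05355
retain: 0.3 × 0.4 × 0.6 × 0.65 = 0.0468
P(retain | x) = 0.0468 / 0.10035 ≈ 0.466

0.466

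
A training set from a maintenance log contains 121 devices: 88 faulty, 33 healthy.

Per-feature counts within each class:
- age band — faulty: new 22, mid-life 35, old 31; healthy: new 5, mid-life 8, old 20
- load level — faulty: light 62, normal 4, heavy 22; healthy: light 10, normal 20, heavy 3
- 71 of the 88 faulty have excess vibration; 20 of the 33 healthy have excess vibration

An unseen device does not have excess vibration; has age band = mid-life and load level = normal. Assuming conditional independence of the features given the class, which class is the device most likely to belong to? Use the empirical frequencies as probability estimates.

healthy

faulty: (88/121) × (35/88) × (4/88) × (17/88) ≈ 0.00253996
healthy: (33/121) × (8/33) × (20/33) × (13/33) ≈ 0.0157852
Highest score → healthy.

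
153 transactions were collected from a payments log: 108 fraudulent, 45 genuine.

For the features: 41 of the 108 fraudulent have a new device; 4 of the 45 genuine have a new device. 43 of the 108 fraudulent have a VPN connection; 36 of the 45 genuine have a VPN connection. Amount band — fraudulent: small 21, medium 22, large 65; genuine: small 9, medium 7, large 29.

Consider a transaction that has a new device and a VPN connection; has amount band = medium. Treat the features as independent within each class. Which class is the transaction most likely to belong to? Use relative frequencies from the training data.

fraudulent

fraudulent: (108/153) × (41/108) × (43/108) × (22/108) ≈ 0.0217338
genuine: (45/153) × (4/45) × (36/45) × (7/45) ≈ 0.00325345
Highest score → fraudulent.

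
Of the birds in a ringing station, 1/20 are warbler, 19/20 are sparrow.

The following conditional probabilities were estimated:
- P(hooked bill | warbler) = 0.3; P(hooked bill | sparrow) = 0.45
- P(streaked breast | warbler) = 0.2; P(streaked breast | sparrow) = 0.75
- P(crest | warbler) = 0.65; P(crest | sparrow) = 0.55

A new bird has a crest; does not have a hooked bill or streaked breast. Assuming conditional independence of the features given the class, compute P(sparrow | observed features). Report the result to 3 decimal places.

0.798

warbler: 0.05 × (1−0.3) × (1−0.2) × 0.65 = 0.0182
sparrow: 0.95 × (1−0.45) × (1−0.75) × 0.55 = 0.07184375
P(sparrow | x) = 0.07184375 / 0.09004375 ≈ 0.798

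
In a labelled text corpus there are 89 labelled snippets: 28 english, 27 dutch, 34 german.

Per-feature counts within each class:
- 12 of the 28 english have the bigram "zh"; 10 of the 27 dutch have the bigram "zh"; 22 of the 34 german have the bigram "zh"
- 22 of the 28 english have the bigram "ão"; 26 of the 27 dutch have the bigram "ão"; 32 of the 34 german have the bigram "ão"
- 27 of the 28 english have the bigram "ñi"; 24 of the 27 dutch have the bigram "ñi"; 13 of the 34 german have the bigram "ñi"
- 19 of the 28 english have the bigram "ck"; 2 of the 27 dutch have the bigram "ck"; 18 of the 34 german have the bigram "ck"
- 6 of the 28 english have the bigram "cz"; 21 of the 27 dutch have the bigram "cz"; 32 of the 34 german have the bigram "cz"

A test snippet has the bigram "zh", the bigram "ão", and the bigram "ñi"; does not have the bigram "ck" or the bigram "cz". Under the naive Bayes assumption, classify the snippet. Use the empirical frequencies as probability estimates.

english: (28/89) × (12/28) × (22/28) × (27/28) × (9/28) × (22/28) ≈ 0.0257995
dutch: (27/89) × (10/27) × (26/27) × (24/27) × (25/27) × (6/27) ≈ 0.0197893
german: (34/89) × (22/34) × (32/34) × (13/34) × (16/34) × (2/34) ≈ 0.00246241
Highest score → english.

english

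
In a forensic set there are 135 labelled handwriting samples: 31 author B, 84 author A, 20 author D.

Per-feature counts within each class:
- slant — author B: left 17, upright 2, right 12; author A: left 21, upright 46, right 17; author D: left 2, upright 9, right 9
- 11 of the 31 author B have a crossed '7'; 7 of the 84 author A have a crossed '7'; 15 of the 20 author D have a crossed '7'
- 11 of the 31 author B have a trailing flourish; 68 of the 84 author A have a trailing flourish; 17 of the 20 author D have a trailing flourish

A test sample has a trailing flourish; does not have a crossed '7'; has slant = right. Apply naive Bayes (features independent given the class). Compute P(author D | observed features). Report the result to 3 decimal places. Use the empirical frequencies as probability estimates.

author B: (31/135) × (12/31) × (20/31) × (11/31) ≈ 0.0203492
author A: (84/135) × (17/84) × (77/84) × (68/84) ≈ 0.093445
author D: (20/135) × (9/20) × (5/20) × (17/20) ≈ 0.0141667
P(author D | x) = 0.0141667 / 0.1279609 ≈ 0.111

0.111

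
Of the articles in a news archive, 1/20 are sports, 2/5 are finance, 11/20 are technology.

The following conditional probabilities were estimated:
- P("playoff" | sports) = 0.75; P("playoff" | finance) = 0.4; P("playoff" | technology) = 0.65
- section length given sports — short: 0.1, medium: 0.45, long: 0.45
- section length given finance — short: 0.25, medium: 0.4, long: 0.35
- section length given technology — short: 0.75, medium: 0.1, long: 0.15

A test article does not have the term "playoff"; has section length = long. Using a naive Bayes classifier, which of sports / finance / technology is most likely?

finance

sports: 0.05 × (1−0.75) × 0.45 = 0.005625
finance: 0.4 × (1−0.4) × 0.35 = 0.084
technology: 0.55 × (1−0.65) × 0.15 = 0.028875
Highest score → finance.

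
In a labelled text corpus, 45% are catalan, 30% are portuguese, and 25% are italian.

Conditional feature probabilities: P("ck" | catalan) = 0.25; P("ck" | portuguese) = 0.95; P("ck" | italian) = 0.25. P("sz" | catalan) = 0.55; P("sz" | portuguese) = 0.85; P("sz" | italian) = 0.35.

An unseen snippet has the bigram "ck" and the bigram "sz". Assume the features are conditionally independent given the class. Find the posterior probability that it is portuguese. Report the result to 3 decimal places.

catalan: 0.45 × 0.25 × 0.55 = 0.061875
portuguese: 0.3 × 0.95 × 0.85 = 0.24225
italian: 0.25 × 0.25 × 0.35 = 0.021875
P(portuguese | x) = 0.24225 / 0.326 ≈ 0.743

0.743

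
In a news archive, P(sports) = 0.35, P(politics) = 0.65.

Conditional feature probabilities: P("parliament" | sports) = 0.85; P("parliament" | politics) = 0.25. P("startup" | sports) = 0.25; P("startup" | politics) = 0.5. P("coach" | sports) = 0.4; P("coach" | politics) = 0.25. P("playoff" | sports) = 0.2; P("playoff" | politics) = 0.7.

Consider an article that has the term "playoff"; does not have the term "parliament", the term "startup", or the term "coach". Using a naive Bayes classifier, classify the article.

sports: 0.35 × (1−0.85) × (1−0.25) × (1−0.4) × 0.2 = 0.004725
politics: 0.65 × (1−0.25) × (1−0.5) × (1−0.25) × 0.7 = 0.12796875
Highest score → politics.

politics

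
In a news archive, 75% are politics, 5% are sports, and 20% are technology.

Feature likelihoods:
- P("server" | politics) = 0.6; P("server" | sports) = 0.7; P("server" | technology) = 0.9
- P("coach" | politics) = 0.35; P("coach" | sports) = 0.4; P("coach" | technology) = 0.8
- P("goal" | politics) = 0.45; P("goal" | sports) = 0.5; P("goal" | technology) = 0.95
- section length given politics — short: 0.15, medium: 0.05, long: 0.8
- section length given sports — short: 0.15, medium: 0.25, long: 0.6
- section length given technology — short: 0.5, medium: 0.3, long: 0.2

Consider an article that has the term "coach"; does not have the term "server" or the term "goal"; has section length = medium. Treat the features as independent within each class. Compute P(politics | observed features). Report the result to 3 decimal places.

politics: 0.75 × (1−0.6) × 0.35 × (1−0.45) × 0.05 = 0.0028875
sports: 0.05 × (1−0.7) × 0.4 × (1−0.5) × 0.25 = 0.00075
technology: 0.2 × (1−0.9) × 0.8 × (1−0.95) × 0.3 = 0.00024
P(politics | x) = 0.0028875 / 0.0038775 ≈ 0.745

0.745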